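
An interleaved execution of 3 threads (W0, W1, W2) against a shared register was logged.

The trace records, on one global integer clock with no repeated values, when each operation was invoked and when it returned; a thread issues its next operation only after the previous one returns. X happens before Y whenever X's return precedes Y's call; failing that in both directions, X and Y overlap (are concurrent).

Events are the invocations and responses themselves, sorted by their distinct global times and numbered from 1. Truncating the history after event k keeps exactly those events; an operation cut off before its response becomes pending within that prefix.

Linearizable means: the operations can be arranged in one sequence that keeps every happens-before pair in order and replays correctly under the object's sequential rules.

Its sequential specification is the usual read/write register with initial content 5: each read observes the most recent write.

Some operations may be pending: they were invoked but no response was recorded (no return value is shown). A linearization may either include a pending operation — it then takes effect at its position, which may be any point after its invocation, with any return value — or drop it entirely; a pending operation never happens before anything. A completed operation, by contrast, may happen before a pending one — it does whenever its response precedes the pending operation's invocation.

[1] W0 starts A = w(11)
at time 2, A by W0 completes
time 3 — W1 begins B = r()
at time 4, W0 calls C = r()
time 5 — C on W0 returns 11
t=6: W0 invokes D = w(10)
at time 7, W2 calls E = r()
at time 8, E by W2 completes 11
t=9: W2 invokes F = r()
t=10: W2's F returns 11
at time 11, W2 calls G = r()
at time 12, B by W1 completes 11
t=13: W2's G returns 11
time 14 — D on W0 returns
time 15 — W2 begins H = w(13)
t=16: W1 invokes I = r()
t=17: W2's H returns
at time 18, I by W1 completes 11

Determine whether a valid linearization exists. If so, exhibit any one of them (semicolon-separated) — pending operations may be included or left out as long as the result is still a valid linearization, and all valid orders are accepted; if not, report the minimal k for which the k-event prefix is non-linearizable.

not linearizable — minimal violating prefix: 18 events

the violation lands at event 18, I's response at time 18: events 1..17 linearize, events 1..18 do not
real-time-consistent orders of the 9 completed operations: 48 — all fail the register replay
sample order A, B, C, D, E, F, G, H, I stalls at step 5 — E r() → 11 has no legal effect
sample order A, B, C, D, E, F, G, I, H stalls at step 5 — E r() → 11 has no legal effect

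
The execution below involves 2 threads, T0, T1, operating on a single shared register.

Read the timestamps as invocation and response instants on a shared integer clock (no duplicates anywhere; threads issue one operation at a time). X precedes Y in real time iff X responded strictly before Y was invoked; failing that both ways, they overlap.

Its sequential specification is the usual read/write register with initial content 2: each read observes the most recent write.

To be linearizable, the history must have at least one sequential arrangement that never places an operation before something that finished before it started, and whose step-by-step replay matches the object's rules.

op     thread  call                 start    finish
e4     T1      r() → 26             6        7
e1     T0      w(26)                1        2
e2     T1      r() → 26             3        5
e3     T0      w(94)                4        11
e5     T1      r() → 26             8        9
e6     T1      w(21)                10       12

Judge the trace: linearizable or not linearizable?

one valid linearization: e1, e2, e4, e5, e3, e6
1. e1 w(26), leaving value 26
2. e2 r() → 26, leaving value 26
3. e4 r() → 26, leaving value 26
4. e5 r() → 26, leaving value 26
5. e3 w(94), leaving value 94
6. e6 w(21), leaving value 21

linearizable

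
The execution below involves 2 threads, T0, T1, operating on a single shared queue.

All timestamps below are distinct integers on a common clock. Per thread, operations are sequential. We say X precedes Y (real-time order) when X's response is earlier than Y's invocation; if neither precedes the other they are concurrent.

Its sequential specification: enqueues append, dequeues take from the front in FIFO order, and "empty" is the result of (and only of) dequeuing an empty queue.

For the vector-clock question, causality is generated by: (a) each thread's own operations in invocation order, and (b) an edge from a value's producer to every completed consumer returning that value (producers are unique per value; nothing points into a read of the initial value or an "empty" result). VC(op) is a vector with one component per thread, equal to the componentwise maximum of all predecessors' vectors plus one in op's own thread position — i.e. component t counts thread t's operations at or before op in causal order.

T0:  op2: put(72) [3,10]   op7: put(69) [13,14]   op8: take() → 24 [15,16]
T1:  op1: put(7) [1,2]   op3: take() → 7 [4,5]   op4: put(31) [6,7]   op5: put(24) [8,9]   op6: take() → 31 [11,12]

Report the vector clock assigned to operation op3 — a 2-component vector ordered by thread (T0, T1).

invoked at 1, op1 has no predecessors; its own T1 bump gives (0, 1)
invoked at 3, op2 has no predecessors; its own T0 bump gives (1, 0)
op3 (invocation 4): componentwise max over VC(op1)=(0, 1), +1 at T1, giving (0, 2)
op7 (invocation 13): componentwise max over VC(op2)=(1, 0), +1 at T0, giving (2, 0)
op4 (invocation 6): componentwise max over VC(op3)=(0, 2), +1 at T1, giving (0, 3)
op5 (invocation 8): componentwise max over VC(op4)=(0, 3), +1 at T1, giving (0, 4)
op6 (invocation 11): componentwise max over VC(op4)=(0, 3), VC(op5)=(0, 4), +1 at T1, giving (0, 5)
op8 (invocation 15): componentwise max over VC(op5)=(0, 4), VC(op7)=(2, 0), +1 at T0, giving (3, 4)
target: VC(op3) = (0, 2)

(0, 2)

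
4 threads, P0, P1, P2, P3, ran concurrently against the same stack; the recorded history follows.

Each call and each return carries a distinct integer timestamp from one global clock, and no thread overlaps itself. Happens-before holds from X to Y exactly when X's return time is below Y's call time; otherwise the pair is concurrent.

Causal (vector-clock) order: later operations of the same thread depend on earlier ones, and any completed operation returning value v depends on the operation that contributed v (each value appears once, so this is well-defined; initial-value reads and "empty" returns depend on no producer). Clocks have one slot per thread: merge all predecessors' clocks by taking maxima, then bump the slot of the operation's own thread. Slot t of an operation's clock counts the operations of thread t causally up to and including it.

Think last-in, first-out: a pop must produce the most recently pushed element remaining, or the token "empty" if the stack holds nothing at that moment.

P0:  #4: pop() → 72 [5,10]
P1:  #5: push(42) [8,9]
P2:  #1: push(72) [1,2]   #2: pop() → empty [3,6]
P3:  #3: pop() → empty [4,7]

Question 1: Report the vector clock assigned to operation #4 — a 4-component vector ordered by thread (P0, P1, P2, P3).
(1, 0, 1, 0)

VC(#3, invoked at 4): no causal predecessors; +1 on P3 → (0, 0, 0, 1)
VC(#1, invoked at 1): no causal predecessors; +1 on P2 → (0, 0, 1, 0)
VC(#5, invoked at 8): no causal predecessors; +1 on P1 → (0, 1, 0, 0)
invoked at 3, #2 merges VC(#1)=(0, 0, 1, 0) and bumps P2's slot → (0, 0, 2, 0)
invoked at 5, #4 merges VC(#1)=(0, 0, 1, 0) and bumps P0's slot → (1, 0, 1, 0)
target: VC(#4) = (1, 0, 1, 0)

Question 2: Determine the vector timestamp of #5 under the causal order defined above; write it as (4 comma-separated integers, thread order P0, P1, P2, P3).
(0, 1, 0, 0)

#3 (invocation 4): nothing precedes it; P3's component alone gives (0, 0, 0, 1)
#1 (invocation 1): nothing precedes it; P2's component alone gives (0, 0, 1, 0)
#5 (invocation 8): nothing precedes it; P1's component alone gives (0, 1, 0, 0)
VC(#2, invoked at 3): max of VC(#1)=(0, 0, 1, 0), then +1 on thread P2 → (0, 0, 2, 0)
VC(#4, invoked at 5): max of VC(#1)=(0, 0, 1, 0), then +1 on thread P0 → (1, 0, 1, 0)
target: VC(#5) = (0, 1, 0, 0)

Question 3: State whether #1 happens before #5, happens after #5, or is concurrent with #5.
before

#1 spans [1,2], #5 spans [8,9]
resp(#1)=2 < inv(#5)=8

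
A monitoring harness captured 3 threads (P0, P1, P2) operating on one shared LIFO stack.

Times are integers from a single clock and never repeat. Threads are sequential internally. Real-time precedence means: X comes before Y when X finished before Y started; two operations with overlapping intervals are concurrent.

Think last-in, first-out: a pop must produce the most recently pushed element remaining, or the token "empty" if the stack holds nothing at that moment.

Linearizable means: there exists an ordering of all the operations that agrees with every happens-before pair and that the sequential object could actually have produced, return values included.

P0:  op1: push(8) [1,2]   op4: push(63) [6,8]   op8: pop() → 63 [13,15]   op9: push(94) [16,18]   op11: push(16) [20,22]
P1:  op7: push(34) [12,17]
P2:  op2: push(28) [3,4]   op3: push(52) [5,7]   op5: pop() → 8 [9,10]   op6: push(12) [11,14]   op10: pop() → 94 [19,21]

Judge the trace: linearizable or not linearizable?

cut after 9 events: linearizable; cut after 10 events (op5 responds, time 10): not linearizable
all 2 real-time-respecting orders fail — 5 completed LIFO stack operations, no legal replay
for example op1, op2, op3, op4, op5 fails at step 5: op5 pop() → 8 is not legal there
for example op1, op2, op4, op3, op5 fails at step 5: op5 pop() → 8 is not legal there

not linearizable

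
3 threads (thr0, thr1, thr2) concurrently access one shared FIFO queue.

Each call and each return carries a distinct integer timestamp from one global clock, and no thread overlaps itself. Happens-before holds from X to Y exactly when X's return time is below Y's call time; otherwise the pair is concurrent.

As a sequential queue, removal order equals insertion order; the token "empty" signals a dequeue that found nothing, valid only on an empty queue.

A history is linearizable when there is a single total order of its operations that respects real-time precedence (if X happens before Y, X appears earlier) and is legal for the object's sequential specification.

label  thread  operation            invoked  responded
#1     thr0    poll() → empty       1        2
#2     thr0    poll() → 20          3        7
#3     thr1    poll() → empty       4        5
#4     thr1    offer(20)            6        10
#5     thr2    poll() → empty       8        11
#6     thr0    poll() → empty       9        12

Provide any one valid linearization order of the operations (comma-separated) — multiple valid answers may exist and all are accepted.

after step 1 (#1 poll() → empty): queue <>
after step 2 (#3 poll() → empty): queue <>
after step 3 (#4 offer(20)): queue <20>
after step 4 (#2 poll() → 20): queue <>
after step 5 (#5 poll() → empty): queue <>
after step 6 (#6 poll() → empty): queue <>

#1, #3, #4, #2, #5, #6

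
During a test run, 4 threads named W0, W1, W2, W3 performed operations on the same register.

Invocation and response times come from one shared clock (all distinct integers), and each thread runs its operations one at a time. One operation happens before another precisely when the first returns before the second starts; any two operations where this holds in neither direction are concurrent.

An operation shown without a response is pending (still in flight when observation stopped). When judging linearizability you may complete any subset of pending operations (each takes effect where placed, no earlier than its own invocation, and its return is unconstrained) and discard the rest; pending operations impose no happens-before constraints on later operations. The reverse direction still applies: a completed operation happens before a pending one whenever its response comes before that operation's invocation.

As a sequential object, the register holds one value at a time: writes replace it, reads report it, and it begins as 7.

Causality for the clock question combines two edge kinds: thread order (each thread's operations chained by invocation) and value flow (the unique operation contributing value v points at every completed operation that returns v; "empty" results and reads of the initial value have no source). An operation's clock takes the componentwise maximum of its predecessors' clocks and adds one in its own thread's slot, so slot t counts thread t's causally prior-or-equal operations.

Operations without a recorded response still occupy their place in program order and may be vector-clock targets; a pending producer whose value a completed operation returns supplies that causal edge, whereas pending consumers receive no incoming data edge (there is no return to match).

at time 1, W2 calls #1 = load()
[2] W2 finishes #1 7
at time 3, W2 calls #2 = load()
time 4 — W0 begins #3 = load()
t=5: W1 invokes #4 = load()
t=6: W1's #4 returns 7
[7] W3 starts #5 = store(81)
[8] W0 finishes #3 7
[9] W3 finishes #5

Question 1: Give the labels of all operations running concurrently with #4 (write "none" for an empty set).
Answer: #2, #3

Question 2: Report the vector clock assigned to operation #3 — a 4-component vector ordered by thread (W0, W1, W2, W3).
Answer: (1, 0, 0, 0)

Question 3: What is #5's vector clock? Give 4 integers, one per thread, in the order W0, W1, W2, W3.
Answer: (0, 0, 0, 1)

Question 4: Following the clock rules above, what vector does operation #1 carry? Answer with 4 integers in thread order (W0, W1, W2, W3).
Answer: (0, 0, 1, 0)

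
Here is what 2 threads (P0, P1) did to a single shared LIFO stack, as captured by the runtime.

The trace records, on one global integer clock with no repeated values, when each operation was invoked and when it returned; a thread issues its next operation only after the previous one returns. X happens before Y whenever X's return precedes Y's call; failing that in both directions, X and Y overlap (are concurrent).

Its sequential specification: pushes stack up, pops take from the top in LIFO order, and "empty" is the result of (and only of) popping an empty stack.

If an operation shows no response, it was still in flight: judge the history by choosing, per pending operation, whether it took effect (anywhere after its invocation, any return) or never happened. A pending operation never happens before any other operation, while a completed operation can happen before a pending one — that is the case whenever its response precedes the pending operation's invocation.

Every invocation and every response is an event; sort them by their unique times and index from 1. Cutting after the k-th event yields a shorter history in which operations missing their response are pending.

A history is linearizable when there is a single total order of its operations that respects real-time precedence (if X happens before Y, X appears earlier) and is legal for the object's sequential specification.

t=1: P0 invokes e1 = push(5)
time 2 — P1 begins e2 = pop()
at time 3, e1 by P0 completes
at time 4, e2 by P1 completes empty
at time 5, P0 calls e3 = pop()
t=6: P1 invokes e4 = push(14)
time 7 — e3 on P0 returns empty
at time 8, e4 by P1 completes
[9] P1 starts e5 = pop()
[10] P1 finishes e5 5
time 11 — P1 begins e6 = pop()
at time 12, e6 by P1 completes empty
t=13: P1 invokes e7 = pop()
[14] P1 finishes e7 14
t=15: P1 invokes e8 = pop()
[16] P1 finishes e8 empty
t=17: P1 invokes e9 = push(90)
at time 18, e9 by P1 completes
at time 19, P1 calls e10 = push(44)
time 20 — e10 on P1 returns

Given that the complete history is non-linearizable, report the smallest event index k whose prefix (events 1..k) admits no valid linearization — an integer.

7

one valid order for events 1..6 is e2, e1:
1. e2 pop() → empty, leaving stack <>
2. e1 push(5), leaving stack <5>
event 7 — e3's response, time 7 — after it, nothing linearizes
no escape via the 1 pending operation (e4): every completion choice fails
for example e1, e2, e3 (pending dropped) fails at step 2: e2 pop() → empty is not legal there
for example e2, e1, e3 (pending dropped) fails at step 3: e3 pop() → empty is not legal there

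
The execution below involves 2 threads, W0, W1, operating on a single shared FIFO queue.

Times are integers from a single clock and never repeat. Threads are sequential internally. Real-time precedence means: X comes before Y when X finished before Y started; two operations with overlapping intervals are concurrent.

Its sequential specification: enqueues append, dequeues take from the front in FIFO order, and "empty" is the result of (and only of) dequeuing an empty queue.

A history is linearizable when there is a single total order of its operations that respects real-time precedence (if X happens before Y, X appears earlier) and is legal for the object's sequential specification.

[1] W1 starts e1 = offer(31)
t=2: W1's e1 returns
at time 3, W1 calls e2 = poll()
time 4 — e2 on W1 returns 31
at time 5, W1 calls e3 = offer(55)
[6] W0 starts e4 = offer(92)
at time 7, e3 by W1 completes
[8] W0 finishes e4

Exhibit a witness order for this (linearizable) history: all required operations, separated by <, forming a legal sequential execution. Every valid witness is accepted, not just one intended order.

e1 < e2 < e3 < e4

step 1: e1 offer(31) — queue <31>
step 2: e2 poll() → 31 — queue <>
step 3: e3 offer(55) — queue <55>
step 4: e4 offer(92) — queue <55,92>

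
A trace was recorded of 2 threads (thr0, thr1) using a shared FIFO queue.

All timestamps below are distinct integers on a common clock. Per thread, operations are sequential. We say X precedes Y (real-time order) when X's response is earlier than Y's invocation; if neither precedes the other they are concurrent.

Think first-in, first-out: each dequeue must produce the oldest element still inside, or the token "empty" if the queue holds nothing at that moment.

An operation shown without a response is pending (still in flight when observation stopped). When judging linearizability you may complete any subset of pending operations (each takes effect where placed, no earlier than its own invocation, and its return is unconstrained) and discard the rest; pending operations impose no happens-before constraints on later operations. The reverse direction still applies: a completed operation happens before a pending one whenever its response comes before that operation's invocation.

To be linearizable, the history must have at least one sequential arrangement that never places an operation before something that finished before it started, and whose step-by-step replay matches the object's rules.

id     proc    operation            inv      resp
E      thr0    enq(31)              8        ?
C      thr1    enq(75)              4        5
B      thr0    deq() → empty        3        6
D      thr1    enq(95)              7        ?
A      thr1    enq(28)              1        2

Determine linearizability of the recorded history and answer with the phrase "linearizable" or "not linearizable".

through event 5 a valid linearization exists; event 6 (B responding at time 6) ends that
checked exhaustively: 2 real-time-consistent orders of 3 completed operations, zero legal FIFO queue replays
take A, B, C: step 2 already fails, because B deq() → empty cannot occur there
take A, C, B: step 3 already fails, because B deq() → empty cannot occur there

not linearizable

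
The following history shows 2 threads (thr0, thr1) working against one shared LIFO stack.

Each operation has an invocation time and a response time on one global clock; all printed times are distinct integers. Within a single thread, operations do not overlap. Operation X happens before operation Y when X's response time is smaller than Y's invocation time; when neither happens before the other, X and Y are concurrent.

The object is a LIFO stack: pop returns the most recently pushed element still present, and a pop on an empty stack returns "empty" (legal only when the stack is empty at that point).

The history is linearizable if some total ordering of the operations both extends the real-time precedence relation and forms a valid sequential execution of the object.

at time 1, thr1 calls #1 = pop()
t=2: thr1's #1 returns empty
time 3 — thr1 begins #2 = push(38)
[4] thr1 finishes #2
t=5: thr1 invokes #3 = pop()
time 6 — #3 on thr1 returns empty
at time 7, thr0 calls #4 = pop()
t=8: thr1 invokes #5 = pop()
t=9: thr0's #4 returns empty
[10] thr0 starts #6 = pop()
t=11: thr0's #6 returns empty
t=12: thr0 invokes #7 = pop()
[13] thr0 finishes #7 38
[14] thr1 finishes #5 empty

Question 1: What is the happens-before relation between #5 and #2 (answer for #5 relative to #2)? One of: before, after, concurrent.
after

#5 spans [8,14], #2 spans [3,4]
resp(#2)=4 < inv(#5)=8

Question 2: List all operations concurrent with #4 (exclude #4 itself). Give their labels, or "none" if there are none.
#5

overlap test against #4 [7,9]: concurrent iff the interval meets 7..9
#1 [1,2]: before
#2 [3,4]: before
#3 [5,6]: before
#5 [8,14]: concurrent
#6 [10,11]: after
#7 [12,13]: after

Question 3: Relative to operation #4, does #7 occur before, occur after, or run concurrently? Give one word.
after

#7 spans [12,13], #4 spans [7,9]
resp(#4)=9 < inv(#7)=12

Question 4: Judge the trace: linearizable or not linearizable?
not linearizable

events 1..5 are fine; event 6 — the response of #3 at time 6 — makes the prefix non-linearizable
the sole real-time-consistent order of 3 completed operations fails the LIFO stack replay
one such order, #1, #2, #3, breaks at step 3 where #3 pop() → empty is illegal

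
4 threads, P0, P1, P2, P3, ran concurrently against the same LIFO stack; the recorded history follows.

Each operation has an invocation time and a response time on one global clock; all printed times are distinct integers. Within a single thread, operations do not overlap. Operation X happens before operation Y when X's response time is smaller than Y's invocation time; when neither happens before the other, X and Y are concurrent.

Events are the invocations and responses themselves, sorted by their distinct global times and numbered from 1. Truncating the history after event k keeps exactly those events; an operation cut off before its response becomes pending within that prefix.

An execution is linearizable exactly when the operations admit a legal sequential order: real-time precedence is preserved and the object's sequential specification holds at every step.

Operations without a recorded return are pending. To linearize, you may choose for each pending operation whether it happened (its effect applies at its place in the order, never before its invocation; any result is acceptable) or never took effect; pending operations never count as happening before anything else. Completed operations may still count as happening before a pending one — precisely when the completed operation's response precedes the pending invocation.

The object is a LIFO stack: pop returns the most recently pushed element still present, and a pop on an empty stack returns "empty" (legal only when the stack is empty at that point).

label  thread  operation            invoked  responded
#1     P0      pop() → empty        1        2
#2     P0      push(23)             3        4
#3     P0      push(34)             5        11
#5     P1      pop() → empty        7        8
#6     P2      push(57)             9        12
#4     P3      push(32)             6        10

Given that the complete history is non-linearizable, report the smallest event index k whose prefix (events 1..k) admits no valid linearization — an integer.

8

a valid linearization of events 1..7 exists, for instance #1, #2:
step 1: #1 pop() → empty — stack <>
step 2: #2 push(23) — stack <23>
event 8 — #5's response, time 8 — after it, nothing linearizes
no escape via the 2 pending operations (#3, #4): every completion choice fails
e.g. #1, #2, #5 (pending dropped): illegal at step 3, since #5 pop() → empty cannot apply there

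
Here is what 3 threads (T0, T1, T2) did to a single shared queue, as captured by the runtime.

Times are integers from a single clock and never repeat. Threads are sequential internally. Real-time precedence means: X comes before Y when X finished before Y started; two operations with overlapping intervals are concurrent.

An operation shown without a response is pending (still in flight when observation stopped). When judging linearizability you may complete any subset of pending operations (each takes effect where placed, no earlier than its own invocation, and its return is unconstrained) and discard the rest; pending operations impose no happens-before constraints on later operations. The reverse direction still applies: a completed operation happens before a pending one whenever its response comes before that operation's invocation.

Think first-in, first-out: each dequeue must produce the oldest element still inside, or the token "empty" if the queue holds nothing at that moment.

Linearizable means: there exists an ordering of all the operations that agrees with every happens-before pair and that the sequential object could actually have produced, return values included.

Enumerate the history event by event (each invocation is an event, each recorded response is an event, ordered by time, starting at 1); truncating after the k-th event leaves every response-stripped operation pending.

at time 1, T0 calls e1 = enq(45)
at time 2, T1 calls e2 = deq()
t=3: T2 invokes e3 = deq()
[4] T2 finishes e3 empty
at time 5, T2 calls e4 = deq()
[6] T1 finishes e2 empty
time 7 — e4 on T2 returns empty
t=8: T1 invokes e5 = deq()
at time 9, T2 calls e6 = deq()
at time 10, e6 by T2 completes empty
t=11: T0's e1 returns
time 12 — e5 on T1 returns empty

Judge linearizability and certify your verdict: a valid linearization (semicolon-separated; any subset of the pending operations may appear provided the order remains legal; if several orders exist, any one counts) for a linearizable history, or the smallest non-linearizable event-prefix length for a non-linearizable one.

linearizable — witness: e2; e3; e4; e5; e6; e1

1. e2 deq() → empty, leaving queue <>
2. e3 deq() → empty, leaving queue <>
3. e4 deq() → empty, leaving queue <>
4. e5 deq() → empty, leaving queue <>
5. e6 deq() → empty, leaving queue <>
6. e1 enq(45), leaving queue <45>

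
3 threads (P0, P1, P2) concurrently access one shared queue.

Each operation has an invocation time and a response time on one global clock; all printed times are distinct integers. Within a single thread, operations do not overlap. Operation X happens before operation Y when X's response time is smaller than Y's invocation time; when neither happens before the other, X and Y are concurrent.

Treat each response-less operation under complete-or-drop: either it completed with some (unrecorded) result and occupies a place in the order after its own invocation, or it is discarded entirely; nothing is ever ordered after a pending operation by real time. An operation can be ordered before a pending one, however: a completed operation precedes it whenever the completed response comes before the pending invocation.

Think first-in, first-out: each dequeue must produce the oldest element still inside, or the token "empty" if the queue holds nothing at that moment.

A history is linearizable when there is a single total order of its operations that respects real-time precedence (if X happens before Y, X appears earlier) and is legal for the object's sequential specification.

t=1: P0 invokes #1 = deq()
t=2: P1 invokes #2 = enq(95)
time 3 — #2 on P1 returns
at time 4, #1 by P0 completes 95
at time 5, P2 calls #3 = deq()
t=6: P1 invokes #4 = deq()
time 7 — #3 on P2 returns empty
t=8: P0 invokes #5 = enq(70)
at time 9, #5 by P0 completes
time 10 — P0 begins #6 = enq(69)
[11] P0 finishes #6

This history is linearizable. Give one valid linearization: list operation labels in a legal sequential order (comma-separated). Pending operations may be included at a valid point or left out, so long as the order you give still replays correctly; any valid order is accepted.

#2, #1, #3, #4, #5, #6

step 1: #2 enq(95) — queue <95>
step 2: #1 deq() → 95 — queue <>
step 3: #3 deq() → empty — queue <>
step 4: #4 deq() (pending, included) — queue <>
step 5: #5 enq(70) — queue <70>
step 6: #6 enq(69) — queue <70,69>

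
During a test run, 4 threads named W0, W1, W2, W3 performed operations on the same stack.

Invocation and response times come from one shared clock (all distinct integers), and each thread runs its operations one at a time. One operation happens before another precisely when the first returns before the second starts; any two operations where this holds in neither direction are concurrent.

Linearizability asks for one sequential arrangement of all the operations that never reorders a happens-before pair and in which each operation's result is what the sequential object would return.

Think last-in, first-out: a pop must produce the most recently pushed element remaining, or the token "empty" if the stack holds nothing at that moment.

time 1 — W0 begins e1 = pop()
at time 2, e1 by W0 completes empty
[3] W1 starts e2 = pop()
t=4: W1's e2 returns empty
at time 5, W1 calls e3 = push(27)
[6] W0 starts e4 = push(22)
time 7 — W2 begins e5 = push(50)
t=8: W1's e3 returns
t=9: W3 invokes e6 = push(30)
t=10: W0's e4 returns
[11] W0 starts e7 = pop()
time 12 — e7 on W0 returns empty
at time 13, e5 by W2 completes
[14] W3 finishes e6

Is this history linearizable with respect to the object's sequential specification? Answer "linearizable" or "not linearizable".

not linearizable

the violation lands at event 12, e7's response at time 12: events 1..11 linearize, events 1..12 do not
all 2 real-time-respecting orders fail — 5 completed stack operations, no legal replay
including or dropping the 2 pending operations (e5, e6) in any combination fails
for example e1, e2, e3, e4, e7 (pending dropped) fails at step 5: e7 pop() → empty is not legal there
for example e1, e2, e4, e3, e7 (pending dropped) fails at step 5: e7 pop() → empty is not legal there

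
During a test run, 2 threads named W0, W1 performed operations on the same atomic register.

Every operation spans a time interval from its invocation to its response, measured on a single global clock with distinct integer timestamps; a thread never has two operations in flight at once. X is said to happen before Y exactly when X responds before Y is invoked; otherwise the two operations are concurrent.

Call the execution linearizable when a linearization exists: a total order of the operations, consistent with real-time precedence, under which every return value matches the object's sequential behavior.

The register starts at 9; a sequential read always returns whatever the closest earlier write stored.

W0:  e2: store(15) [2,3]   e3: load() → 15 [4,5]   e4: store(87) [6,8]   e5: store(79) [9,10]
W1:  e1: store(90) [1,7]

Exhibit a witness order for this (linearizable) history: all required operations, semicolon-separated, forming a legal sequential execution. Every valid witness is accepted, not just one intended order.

1. e1 store(90), leaving value 90
2. e2 store(15), leaving value 15
3. e3 load() → 15, leaving value 15
4. e4 store(87), leaving value 87
5. e5 store(79), leaving value 79

e1; e2; e3; e4; e5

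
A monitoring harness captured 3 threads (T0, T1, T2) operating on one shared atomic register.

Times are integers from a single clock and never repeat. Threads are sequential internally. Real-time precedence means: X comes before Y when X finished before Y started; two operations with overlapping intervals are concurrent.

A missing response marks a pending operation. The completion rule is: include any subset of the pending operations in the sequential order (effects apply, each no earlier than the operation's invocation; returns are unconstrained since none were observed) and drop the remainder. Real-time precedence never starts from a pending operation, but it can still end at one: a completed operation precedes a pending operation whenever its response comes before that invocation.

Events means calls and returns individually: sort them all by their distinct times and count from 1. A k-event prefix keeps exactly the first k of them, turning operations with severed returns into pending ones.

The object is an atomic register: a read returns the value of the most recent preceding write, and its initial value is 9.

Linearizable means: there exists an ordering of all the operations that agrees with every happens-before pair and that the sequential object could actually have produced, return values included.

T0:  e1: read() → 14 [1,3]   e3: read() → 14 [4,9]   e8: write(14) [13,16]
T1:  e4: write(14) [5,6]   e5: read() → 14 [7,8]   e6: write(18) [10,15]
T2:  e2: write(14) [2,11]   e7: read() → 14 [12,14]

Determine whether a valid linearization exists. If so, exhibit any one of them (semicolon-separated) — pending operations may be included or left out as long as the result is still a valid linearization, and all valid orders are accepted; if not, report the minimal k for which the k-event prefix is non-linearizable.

step 1: e2 write(14) — value 14
step 2: e1 read() → 14 — value 14
step 3: e3 read() → 14 — value 14
step 4: e4 write(14) — value 14
step 5: e5 read() → 14 — value 14
step 6: e6 write(18) — value 18
step 7: e8 write(14) — value 14
step 8: e7 read() → 14 — value 14

linearizable — witness: e2; e1; e3; e4; e5; e6; e8; e7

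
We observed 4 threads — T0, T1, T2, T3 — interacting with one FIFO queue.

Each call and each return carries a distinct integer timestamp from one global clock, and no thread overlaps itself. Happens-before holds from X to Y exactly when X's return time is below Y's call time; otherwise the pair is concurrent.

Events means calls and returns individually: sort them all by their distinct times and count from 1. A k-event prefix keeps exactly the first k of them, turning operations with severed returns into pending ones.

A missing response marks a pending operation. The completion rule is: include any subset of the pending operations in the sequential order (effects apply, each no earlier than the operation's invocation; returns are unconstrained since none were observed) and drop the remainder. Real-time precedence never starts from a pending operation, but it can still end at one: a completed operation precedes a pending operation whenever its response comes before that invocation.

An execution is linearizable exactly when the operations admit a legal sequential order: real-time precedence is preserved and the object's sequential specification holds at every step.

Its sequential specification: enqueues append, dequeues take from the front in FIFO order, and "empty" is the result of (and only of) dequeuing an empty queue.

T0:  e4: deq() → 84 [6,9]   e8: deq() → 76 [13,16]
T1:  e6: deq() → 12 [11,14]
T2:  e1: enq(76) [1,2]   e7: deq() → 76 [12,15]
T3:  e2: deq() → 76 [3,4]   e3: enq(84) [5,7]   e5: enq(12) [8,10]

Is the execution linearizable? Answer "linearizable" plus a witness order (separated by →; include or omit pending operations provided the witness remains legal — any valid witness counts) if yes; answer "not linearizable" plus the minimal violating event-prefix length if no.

not linearizable — minimal violating prefix: 15 events

cut after 14 events: linearizable; cut after 15 events (e7 responds, time 15): not linearizable
the 7 completed operations admit 6 real-time orders; each fails the FIFO queue replay
include/drop combinations of the 1 pending operation (e8) were all tried; none helps
for example e1, e2, e3, e4, e5, e6, e7 (pending dropped) fails at step 7: e7 deq() → 76 is not legal there
for example e1, e2, e3, e4, e5, e7, e6 (pending dropped) fails at step 6: e7 deq() → 76 is not legal there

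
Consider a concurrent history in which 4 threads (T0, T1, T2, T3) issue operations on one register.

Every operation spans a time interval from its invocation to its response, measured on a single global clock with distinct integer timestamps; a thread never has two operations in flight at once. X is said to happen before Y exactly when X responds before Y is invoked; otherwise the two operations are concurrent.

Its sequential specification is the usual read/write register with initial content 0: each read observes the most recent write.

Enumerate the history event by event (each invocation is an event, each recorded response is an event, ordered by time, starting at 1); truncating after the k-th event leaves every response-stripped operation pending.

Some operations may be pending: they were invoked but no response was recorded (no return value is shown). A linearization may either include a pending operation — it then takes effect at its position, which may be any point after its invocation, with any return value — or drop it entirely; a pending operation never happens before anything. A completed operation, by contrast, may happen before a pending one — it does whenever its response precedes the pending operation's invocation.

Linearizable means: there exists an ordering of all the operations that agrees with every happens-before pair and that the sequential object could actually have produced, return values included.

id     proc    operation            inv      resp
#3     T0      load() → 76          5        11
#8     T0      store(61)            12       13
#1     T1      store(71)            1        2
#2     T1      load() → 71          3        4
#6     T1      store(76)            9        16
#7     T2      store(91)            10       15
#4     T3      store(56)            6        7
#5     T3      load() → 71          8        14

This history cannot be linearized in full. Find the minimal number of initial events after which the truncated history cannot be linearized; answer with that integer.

one valid order for events 1..13 is #1, #2, #4, #5, #6, #3, #7, #8:
1. #1 store(71), leaving value 71
2. #2 load() → 71, leaving value 71
3. #4 store(56), leaving value 56
4. #5 load() (pending, included), leaving value 56
5. #6 store(76) (pending, included), leaving value 76
6. #3 load() → 76, leaving value 76
7. #7 store(91) (pending, included), leaving value 91
8. #8 store(61), leaving value 61
at event 14 (#5's time-14 response) nothing linearizes any more
no escape via the 2 pending operations (#6, #7): every completion choice fails
e.g. #1, #2, #3, #4, #5, #8 (pending dropped): illegal at step 3, since #3 load() → 76 cannot apply there
e.g. #1, #2, #3, #4, #8, #5 (pending dropped): illegal at step 3, since #3 load() → 76 cannot apply there

14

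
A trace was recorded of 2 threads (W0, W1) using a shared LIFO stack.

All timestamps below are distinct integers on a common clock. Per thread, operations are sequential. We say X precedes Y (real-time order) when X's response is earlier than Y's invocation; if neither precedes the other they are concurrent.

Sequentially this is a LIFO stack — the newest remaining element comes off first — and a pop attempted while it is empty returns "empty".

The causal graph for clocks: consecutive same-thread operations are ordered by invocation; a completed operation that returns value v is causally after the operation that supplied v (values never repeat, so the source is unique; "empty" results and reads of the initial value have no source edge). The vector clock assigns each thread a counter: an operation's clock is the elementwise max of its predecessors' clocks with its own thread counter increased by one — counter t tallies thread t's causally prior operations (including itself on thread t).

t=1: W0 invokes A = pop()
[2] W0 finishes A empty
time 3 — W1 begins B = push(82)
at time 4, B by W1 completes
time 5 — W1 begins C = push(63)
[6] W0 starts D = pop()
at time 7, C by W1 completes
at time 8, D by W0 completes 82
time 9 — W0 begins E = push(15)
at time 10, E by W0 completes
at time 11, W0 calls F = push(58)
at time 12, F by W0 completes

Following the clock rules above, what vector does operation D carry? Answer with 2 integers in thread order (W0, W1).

(2, 1)

invoked at 3, B has no predecessors; its own W1 bump gives (0, 1)
invoked at 1, A has no predecessors; its own W0 bump gives (1, 0)
from VC(B)=(0, 1), C (invoked 5) maxes components and bumps W1 → (0, 2)
from VC(A)=(1, 0), VC(B)=(0, 1), D (invoked 6) maxes components and bumps W0 → (2, 1)
from VC(D)=(2, 1), E (invoked 9) maxes components and bumps W0 → (3, 1)
from VC(E)=(3, 1), F (invoked 11) maxes components and bumps W0 → (4, 1)
target: VC(D) = (2, 1)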